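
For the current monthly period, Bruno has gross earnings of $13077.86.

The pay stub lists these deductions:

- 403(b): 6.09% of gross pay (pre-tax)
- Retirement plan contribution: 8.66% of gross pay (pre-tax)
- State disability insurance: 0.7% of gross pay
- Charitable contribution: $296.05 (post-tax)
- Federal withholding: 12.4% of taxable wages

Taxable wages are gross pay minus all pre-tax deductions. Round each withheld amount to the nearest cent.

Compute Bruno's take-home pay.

$9378.82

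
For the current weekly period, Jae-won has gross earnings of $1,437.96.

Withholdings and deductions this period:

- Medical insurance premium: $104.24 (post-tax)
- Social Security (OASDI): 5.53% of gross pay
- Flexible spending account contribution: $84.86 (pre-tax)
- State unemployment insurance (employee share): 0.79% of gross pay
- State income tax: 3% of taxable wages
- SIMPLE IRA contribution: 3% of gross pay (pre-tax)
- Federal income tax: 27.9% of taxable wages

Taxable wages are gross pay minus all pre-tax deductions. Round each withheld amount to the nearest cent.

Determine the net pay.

SIMPLE IRA contribution: $1,437.96 × 0.03 = $43.14
Flexible spending account contribution: $84.86
Pre-tax total = $43.14 + $84.86 = $128.00
Taxable wages = $1,437.96 − $128.00 = $1,309.96
State income tax: $1,309.96 × 0.03 = $39.30
Federal income tax: $1,309.96 × 0.279 = $365.48
Social Security (OASDI): $1,437.96 × 0.0553 = $79.52
State unemployment insurance (employee share): $1,437.96 × 0.0079 = $11.36
Medical insurance premium: $104.24
Total deductions = $43.14 + $84.86 + $39.30 + $365.48 + $79.52 + $11.36 + $104.24 = $727.90
Net pay = $1,437.96 − $727.90 = $710.06

$710.06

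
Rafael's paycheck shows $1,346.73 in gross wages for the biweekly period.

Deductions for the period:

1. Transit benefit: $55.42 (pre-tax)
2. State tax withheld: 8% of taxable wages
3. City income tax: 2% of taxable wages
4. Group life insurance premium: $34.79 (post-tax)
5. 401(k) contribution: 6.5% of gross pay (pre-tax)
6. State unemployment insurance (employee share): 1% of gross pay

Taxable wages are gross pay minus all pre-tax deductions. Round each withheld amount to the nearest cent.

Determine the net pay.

$1,035.13

Transit benefit: $55.42
401(k) contribution: $1,346.73 × 0.065 = $87.54
Pre-tax total = $55.42 + $87.54 = $142.96
Taxable wages = $1,346.73 − $142.96 = $1,203.77
City income tax: $1,203.77 × 0.02 = $24.08
State tax withheld: $1,203.77 × 0.08 = $96.30
State unemployment insurance (employee share): $1,346.73 × 0.01 = $13.47
Group life insurance premium: $34.79
Total deductions = $55.42 + $87.54 + $24.08 + $96.30 + $13.47 + $34.79 = $311.60
Net pay = $1,346.73 − $311.60 = $1,035.13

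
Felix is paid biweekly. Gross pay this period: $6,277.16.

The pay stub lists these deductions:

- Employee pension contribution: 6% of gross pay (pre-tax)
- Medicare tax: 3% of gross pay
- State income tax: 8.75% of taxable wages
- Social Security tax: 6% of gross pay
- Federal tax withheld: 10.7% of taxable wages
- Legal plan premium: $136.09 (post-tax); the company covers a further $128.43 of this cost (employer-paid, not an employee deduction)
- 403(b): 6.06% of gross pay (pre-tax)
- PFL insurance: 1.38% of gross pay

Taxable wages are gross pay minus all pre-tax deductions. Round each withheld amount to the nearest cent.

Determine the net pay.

Employee pension contribution: $6,277.16 × 0.06 = $376.63
403(b): $6,277.16 × 0.0606 = $380.40
Pre-tax total = $376.63 + $380.40 = $757.03
Taxable wages = $6,277.16 − $757.03 = $5,520.13
Federal tax withheld: $5,520.13 × 0.107 = $590.65
State income tax: $5,520.13 × 0.0875 = $483.01
Medicare tax: $6,277.16 × 0.03 = $188.31
Social Security tax: $6,277.16 × 0.06 = $376.63
PFL insurance: $6,277.16 × 0.0138 = $86.62
Legal plan premium: $136.09
(Employer's $128.43 toward legal plan premium is not withheld from the employee.)
Total deductions = $376.63 + $380.40 + $590.65 + $483.01 + $188.31 + $376.63 + $86.62 + $136.09 = $2,618.34
Net pay = $6,277.16 − $2,618.34 = $3,658.82

$3,658.82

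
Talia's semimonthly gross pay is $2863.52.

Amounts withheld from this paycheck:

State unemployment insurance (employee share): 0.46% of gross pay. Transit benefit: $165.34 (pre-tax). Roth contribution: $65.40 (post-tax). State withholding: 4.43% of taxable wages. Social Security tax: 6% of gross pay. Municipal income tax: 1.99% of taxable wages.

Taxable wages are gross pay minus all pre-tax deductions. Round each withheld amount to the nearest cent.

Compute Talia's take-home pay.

$2274.58

Transit benefit: $165.34
Taxable wages = $2863.52 − $165.34 = $2698.18
State withholding: $2698.18 × 0.0443 = $119.53
Municipal income tax: $2698.18 × 0.0199 = $53.69
Social Security tax: $2863.52 × 0.06 = $171.81
State unemployment insurance (employee share): $2863.52 × 0.0046 = $13.17
Roth contribution: $65.40
Total deductions = $165.34 + $119.53 + $53.69 + $171.81 + $13.17 + $65.40 = $588.94
Net pay = $2863.52 − $588.94 = $2274.58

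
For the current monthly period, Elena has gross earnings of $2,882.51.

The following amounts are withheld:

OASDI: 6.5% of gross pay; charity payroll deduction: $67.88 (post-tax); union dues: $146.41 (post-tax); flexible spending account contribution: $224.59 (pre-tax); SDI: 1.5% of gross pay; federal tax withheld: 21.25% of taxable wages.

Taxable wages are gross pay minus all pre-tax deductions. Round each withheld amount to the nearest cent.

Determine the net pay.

$1,648.22

Flexible spending account contribution: $224.59
Taxable wages = $2,882.51 − $224.59 = $2,657.92
Federal tax withheld: $2,657.92 × 0.2125 = $564.81
SDI: $2,882.51 × 0.015 = $43.24
OASDI: $2,882.51 × 0.065 = $187.36
Union dues: $146.41
Charity payroll deduction: $67.88
Total deductions = $224.59 + $564.81 + $43.24 + $187.36 + $146.41 + $67.88 = $1,234.29
Net pay = $2,882.51 − $1,234.29 = $1,648.22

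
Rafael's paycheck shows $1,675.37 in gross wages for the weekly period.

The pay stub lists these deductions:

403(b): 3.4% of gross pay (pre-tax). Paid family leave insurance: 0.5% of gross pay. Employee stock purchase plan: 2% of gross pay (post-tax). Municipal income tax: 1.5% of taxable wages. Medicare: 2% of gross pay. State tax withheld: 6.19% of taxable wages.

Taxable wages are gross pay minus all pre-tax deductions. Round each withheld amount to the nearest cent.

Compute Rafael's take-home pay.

$1,418.55

403(b): $1,675.37 × 0.034 = $56.96
Taxable wages = $1,675.37 − $56.96 = $1,618.41
State tax withheld: $1,618.41 × 0.0619 = $100.18
Municipal income tax: $1,618.41 × 0.015 = $24.28
Paid family leave insurance: $1,675.37 × 0.005 = $8.38
Medicare: $1,675.37 × 0.02 = $33.51
Employee stock purchase plan: $1,675.37 × 0.02 = $33.51
Total deductions = $56.96 + $100.18 + $24.28 + $8.38 + $33.51 + $33.51 = $256.82
Net pay = $1,675.37 − $256.82 = $1,418.55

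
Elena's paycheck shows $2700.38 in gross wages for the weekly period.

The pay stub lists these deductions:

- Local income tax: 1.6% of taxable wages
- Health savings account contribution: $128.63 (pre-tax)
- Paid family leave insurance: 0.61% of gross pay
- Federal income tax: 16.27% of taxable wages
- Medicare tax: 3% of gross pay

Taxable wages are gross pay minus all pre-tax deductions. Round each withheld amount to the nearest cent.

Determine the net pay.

Health savings account contribution: $128.63
Taxable wages = $2700.38 − $128.63 = $2571.75
Federal income tax: $2571.75 × 0.1627 = $418.42
Local income tax: $2571.75 × 0.016 = $41.15
Medicare tax: $2700.38 × 0.03 = $81.01
Paid family leave insurance: $2700.38 × 0.0061 = $16.47
Total deductions = $128.63 + $418.42 + $41.15 + $81.01 + $16.47 = $685.68
Net pay = $2700.38 − $685.68 = $2014.70

$2014.70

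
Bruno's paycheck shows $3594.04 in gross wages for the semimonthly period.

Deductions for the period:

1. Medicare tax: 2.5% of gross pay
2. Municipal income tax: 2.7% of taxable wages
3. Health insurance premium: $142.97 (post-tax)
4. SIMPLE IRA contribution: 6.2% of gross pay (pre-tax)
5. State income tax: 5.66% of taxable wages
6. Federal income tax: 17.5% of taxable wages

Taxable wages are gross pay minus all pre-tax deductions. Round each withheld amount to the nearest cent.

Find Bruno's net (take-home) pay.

$2266.60

SIMPLE IRA contribution: $3594.04 × 0.062 = $222.83
Taxable wages = $3594.04 − $222.83 = $3371.21
State income tax: $3371.21 × 0.0566 = $190.81
Federal income tax: $3371.21 × 0.175 = $589.96
Municipal income tax: $3371.21 × 0.027 = $91.02
Medicare tax: $3594.04 × 0.025 = $89.85
Health insurance premium: $142.97
Total deductions = $222.83 + $190.81 + $589.96 + $91.02 + $89.85 + $142.97 = $1327.44
Net pay = $3594.04 − $1327.44 = $2266.60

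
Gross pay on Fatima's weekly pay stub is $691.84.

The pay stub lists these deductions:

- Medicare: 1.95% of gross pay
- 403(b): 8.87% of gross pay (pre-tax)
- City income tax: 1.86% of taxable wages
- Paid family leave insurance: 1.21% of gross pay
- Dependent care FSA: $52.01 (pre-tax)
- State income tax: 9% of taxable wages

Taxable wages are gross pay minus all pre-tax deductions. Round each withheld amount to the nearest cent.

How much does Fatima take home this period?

Dependent care FSA: $52.01
403(b): $691.84 × 0.0887 = $61.37
Pre-tax total = $52.01 + $61.37 = $113.38
Taxable wages = $691.84 − $113.38 = $578.46
State income tax: $578.46 × 0.09 = $52.06
City income tax: $578.46 × 0.0186 = $10.76
Paid family leave insurance: $691.84 × 0.0121 = $8.37
Medicare: $691.84 × 0.0195 = $13.49
Total deductions = $52.01 + $61.37 + $52.06 + $10.76 + $8.37 + $13.49 = $198.06
Net pay = $691.84 − $198.06 = $493.78

$493.78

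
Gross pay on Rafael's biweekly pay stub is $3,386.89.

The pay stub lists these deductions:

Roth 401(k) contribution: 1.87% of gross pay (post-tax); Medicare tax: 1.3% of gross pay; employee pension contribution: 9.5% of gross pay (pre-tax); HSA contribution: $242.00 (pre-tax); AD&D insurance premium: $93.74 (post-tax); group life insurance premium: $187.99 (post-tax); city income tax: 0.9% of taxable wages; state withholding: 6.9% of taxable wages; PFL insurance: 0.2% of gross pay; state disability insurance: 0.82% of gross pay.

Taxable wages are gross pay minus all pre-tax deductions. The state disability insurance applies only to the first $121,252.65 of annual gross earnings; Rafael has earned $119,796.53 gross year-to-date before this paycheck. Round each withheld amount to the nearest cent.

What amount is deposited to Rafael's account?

HSA contribution: $242.00
Employee pension contribution: $3,386.89 × 0.095 = $321.75
Pre-tax total = $242.00 + $321.75 = $563.75
Taxable wages = $3,386.89 − $563.75 = $2,823.14
City income tax: $2,823.14 × 0.009 = $25.41
State withholding: $2,823.14 × 0.069 = $194.80
Medicare tax: $3,386.89 × 0.013 = $44.03
PFL insurance: $3,386.89 × 0.002 = $6.77
State disability insurance: only $121,252.65 − $119,796.53 = $1,456.12 of this check is subject → $1,456.12 × 0.0082 = $11.94
Group life insurance premium: $187.99
Roth 401(k) contribution: $3,386.89 × 0.0187 = $63.33
AD&D insurance premium: $93.74
Total deductions = $242.00 + $321.75 + $25.41 + $194.80 + $44.03 + $6.77 + $11.94 + $187.99 + $63.33 + $93.74 = $1,191.76
Net pay = $3,386.89 − $1,191.76 = $2,195.13

$2,195.13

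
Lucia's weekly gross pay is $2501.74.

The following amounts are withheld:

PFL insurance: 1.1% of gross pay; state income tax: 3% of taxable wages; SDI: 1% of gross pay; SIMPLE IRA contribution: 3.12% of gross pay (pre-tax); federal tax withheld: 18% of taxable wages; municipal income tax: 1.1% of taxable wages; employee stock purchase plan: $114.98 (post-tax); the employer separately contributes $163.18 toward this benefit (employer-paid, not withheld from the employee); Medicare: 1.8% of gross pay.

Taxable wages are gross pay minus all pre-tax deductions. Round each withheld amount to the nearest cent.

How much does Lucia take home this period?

$1675.51

SIMPLE IRA contribution: $2501.74 × 0.0312 = $78.05
Taxable wages = $2501.74 − $78.05 = $2423.69
Municipal income tax: $2423.69 × 0.011 = $26.66
Federal tax withheld: $2423.69 × 0.18 = $436.26
State income tax: $2423.69 × 0.03 = $72.71
Medicare: $2501.74 × 0.018 = $45.03
SDI: $2501.74 × 0.01 = $25.02
PFL insurance: $2501.74 × 0.011 = $27.52
Employee stock purchase plan: $114.98
(Employer's $163.18 toward employee stock purchase plan is not withheld from the employee.)
Total deductions = $78.05 + $26.66 + $436.26 + $72.71 + $45.03 + $25.02 + $27.52 + $114.98 = $826.23
Net pay = $2501.74 − $826.23 = $1675.51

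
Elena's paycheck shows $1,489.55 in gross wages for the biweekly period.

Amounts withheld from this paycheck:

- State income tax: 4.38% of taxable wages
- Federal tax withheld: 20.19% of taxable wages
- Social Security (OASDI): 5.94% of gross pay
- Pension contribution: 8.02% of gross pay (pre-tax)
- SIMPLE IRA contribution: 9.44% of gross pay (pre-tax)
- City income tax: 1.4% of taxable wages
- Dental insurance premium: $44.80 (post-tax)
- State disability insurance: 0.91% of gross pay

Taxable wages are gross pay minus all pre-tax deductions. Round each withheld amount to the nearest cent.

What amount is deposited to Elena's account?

Pension contribution: $1,489.55 × 0.0802 = $119.46
SIMPLE IRA contribution: $1,489.55 × 0.0944 = $140.61
Pre-tax total = $119.46 + $140.61 = $260.07
Taxable wages = $1,489.55 − $260.07 = $1,229.48
City income tax: $1,229.48 × 0.014 = $17.21
State income tax: $1,229.48 × 0.0438 = $53.85
Federal tax withheld: $1,229.48 × 0.2019 = $248.23
State disability insurance: $1,489.55 × 0.0091 = $13.55
Social Security (OASDI): $1,489.55 × 0.0594 = $88.48
Dental insurance premium: $44.80
Total deductions = $119.46 + $140.61 + $17.21 + $53.85 + $248.23 + $13.55 + $88.48 + $44.80 = $726.19
Net pay = $1,489.55 − $726.19 = $763.36

$763.36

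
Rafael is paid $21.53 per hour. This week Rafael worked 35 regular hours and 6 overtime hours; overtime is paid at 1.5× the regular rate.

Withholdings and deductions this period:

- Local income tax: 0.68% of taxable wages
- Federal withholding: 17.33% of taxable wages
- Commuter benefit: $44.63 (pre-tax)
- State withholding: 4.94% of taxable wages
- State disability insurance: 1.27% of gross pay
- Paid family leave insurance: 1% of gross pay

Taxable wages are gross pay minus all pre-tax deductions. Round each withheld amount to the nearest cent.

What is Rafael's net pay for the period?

Regular pay: 35 × $21.53 = $753.55
Overtime pay: 6 × $21.53 × 1.5 = $193.77
Gross pay = $753.55 + $193.77 = $947.32
Commuter benefit: $44.63
Taxable wages = $947.32 − $44.63 = $902.69
State withholding: $902.69 × 0.0494 = $44.59
Federal withholding: $902.69 × 0.1733 = $156.44
Local income tax: $902.69 × 0.0068 = $6.14
State disability insurance: $947.32 × 0.0127 = $12.03
Paid family leave insurance: $947.32 × 0.01 = $9.47
Total deductions = $44.63 + $44.59 + $156.44 + $6.14 + $12.03 + $9.47 = $273.30
Net pay = $947.32 − $273.30 = $674.02

$674.02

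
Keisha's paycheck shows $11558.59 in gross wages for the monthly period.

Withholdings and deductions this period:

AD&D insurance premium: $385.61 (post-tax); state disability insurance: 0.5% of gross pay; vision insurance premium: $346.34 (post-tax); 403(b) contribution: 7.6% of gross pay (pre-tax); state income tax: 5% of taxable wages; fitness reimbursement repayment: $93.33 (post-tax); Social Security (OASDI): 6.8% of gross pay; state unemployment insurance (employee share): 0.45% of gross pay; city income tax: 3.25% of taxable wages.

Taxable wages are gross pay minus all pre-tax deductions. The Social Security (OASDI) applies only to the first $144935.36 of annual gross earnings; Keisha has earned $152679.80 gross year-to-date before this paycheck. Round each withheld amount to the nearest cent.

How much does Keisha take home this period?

403(b) contribution: $11558.59 × 0.076 = $878.45
Taxable wages = $11558.59 − $878.45 = $10680.14
City income tax: $10680.14 × 0.0325 = $347.10
State income tax: $10680.14 × 0.05 = $534.01
Social Security (OASDI): annual cap $144935.36 already reached (YTD $152679.80), so $0.00
State disability insurance: $11558.59 × 0.005 = $57.79
State unemployment insurance (employee share): $11558.59 × 0.0045 = $52.01
AD&D insurance premium: $385.61
Vision insurance premium: $346.34
Fitness reimbursement repayment: $93.33
Total deductions = $878.45 + $347.10 + $534.01 + $0.00 + $57.79 + $52.01 + $385.61 + $346.34 + $93.33 = $2694.64
Net pay = $11558.59 − $2694.64 = $8863.95

$8863.95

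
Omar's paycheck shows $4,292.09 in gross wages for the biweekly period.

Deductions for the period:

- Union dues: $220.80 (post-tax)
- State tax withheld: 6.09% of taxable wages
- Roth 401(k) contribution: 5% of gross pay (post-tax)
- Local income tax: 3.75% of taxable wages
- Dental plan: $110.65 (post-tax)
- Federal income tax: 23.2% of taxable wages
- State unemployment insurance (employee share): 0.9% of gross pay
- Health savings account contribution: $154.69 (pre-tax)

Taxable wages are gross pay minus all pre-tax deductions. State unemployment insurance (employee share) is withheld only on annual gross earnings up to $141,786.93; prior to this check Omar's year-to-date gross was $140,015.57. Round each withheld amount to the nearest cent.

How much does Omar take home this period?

$2,208.41

Health savings account contribution: $154.69
Taxable wages = $4,292.09 − $154.69 = $4,137.40
State tax withheld: $4,137.40 × 0.0609 = $251.97
Federal income tax: $4,137.40 × 0.232 = $959.88
Local income tax: $4,137.40 × 0.0375 = $155.15
State unemployment insurance (employee share): only $141,786.93 − $140,015.57 = $1,771.36 of this check is subject → $1,771.36 × 0.009 = $15.94
Union dues: $220.80
Dental plan: $110.65
Roth 401(k) contribution: $4,292.09 × 0.05 = $214.60
Total deductions = $154.69 + $251.97 + $959.88 + $155.15 + $15.94 + $220.80 + $110.65 + $214.60 = $2,083.68
Net pay = $4,292.09 − $2,083.68 = $2,208.41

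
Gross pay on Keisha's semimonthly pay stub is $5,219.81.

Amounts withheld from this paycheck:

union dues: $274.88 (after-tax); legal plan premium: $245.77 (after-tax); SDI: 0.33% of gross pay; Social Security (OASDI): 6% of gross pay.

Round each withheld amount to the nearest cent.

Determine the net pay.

SDI: $5,219.81 × 0.0033 = $17.23
Social Security (OASDI): $5,219.81 × 0.06 = $313.19
Union dues: $274.88
Legal plan premium: $245.77
Total deductions = $17.23 + $313.19 + $274.88 + $245.77 = $851.07
Net pay = $5,219.81 − $851.07 = $4,368.74

$4,368.74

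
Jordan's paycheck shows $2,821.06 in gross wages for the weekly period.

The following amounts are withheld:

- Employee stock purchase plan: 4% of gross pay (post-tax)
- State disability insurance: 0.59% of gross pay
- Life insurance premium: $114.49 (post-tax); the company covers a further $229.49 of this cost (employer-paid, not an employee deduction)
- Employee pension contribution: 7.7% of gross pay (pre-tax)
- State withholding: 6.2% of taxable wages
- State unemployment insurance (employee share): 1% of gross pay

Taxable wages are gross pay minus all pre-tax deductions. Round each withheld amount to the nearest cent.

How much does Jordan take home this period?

$2,170.22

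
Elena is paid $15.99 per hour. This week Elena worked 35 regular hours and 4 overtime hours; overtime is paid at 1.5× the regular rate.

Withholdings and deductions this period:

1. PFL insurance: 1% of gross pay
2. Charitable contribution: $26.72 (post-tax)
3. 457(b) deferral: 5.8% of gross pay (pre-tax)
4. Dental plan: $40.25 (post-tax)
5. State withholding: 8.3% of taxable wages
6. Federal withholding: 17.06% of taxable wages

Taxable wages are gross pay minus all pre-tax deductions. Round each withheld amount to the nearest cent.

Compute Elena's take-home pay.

$387.42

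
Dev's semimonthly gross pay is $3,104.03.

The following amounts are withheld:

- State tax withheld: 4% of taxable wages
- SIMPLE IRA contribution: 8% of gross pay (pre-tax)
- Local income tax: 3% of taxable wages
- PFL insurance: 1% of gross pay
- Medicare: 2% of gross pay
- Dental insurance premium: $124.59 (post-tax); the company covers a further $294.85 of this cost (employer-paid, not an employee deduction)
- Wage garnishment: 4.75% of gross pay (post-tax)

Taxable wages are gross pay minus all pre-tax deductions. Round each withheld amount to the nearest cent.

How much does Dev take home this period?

SIMPLE IRA contribution: $3,104.03 × 0.08 = $248.32
Taxable wages = $3,104.03 − $248.32 = $2,855.71
State tax withheld: $2,855.71 × 0.04 = $114.23
Local income tax: $2,855.71 × 0.03 = $85.67
Medicare: $3,104.03 × 0.02 = $62.08
PFL insurance: $3,104.03 × 0.01 = $31.04
Dental insurance premium: $124.59
Wage garnishment: $3,104.03 × 0.0475 = $147.44
(Employer's $294.85 toward dental insurance premium is not withheld from the employee.)
Total deductions = $248.32 + $114.23 + $85.67 + $62.08 + $31.04 + $124.59 + $147.44 = $813.37
Net pay = $3,104.03 − $813.37 = $2,290.66

$2,290.66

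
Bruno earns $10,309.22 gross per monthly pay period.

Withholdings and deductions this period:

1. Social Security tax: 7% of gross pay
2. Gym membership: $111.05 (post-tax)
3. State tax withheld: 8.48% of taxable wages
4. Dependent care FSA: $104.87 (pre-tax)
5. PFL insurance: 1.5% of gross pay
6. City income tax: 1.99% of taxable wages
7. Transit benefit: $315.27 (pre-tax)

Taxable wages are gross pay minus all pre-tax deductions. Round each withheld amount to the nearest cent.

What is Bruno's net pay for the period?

Dependent care FSA: $104.87
Transit benefit: $315.27
Pre-tax total = $104.87 + $315.27 = $420.14
Taxable wages = $10,309.22 − $420.14 = $9,889.08
State tax withheld: $9,889.08 × 0.0848 = $838.59
City income tax: $9,889.08 × 0.0199 = $196.79
Social Security tax: $10,309.22 × 0.07 = $721.65
PFL insurance: $10,309.22 × 0.015 = $154.64
Gym membership: $111.05
Total deductions = $104.87 + $315.27 + $838.59 + $196.79 + $721.65 + $154.64 + $111.05 = $2,442.86
Net pay = $10,309.22 − $2,442.86 = $7,866.36

$7,866.36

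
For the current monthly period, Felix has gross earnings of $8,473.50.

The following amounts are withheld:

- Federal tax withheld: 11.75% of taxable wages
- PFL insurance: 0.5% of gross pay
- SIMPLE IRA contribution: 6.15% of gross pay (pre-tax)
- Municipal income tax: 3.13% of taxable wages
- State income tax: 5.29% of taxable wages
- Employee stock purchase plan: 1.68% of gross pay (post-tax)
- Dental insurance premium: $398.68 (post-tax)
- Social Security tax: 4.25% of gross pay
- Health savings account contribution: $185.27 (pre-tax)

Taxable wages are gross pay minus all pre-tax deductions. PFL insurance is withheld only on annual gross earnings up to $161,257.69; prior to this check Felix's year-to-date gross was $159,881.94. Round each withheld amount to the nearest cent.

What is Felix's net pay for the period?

Health savings account contribution: $185.27
SIMPLE IRA contribution: $8,473.50 × 0.0615 = $521.12
Pre-tax total = $185.27 + $521.12 = $706.39
Taxable wages = $8,473.50 − $706.39 = $7,767.11
Federal tax withheld: $7,767.11 × 0.1175 = $912.64
State income tax: $7,767.11 × 0.0529 = $410.88
Municipal income tax: $7,767.11 × 0.0313 = $243.11
PFL insurance: only $161,257.69 − $159,881.94 = $1,375.75 of this check is subject → $1,375.75 × 0.005 = $6.88
Social Security tax: $8,473.50 × 0.0425 = $360.12
Dental insurance premium: $398.68
Employee stock purchase plan: $8,473.50 × 0.0168 = $142.35
Total deductions = $185.27 + $521.12 + $912.64 + $410.88 + $243.11 + $6.88 + $360.12 + $398.68 + $142.35 = $3,181.05
Net pay = $8,473.50 − $3,181.05 = $5,292.45

$5,292.45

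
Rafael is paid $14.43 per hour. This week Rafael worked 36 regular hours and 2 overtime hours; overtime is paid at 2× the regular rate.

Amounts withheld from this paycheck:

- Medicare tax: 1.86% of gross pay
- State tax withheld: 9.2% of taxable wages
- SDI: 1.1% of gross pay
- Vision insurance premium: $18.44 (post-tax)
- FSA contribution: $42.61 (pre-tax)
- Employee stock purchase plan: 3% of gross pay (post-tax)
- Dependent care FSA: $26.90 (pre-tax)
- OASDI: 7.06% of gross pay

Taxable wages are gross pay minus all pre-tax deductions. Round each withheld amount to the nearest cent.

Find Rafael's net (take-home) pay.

$367.38

Regular pay: 36 × $14.43 = $519.48
Overtime pay: 2 × $14.43 × 2 = $57.72
Gross pay = $519.48 + $57.72 = $577.20
Dependent care FSA: $26.90
FSA contribution: $42.61
Pre-tax total = $26.90 + $42.61 = $69.51
Taxable wages = $577.20 − $69.51 = $507.69
State tax withheld: $507.69 × 0.092 = $46.71
OASDI: $577.20 × 0.0706 = $40.75
SDI: $577.20 × 0.011 = $6.35
Medicare tax: $577.20 × 0.0186 = $10.74
Employee stock purchase plan: $577.20 × 0.03 = $17.32
Vision insurance premium: $18.44
Total deductions = $26.90 + $42.61 + $46.71 + $40.75 + $6.35 + $10.74 + $17.32 + $18.44 = $209.82
Net pay = $577.20 − $209.82 = $367.38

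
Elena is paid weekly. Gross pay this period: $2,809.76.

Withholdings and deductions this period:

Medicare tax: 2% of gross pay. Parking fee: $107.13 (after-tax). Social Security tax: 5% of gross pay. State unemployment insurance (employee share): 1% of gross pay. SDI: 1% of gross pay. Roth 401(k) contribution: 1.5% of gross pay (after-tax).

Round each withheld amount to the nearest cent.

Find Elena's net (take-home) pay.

$2,407.59

Social Security tax: $2,809.76 × 0.05 = $140.49
Medicare tax: $2,809.76 × 0.02 = $56.20
SDI: $2,809.76 × 0.01 = $28.10
State unemployment insurance (employee share): $2,809.76 × 0.01 = $28.10
Parking fee: $107.13
Roth 401(k) contribution: $2,809.76 × 0.015 = $42.15
Total deductions = $140.49 + $56.20 + $28.10 + $28.10 + $107.13 + $42.15 = $402.17
Net pay = $2,809.76 − $402.17 = $2,407.59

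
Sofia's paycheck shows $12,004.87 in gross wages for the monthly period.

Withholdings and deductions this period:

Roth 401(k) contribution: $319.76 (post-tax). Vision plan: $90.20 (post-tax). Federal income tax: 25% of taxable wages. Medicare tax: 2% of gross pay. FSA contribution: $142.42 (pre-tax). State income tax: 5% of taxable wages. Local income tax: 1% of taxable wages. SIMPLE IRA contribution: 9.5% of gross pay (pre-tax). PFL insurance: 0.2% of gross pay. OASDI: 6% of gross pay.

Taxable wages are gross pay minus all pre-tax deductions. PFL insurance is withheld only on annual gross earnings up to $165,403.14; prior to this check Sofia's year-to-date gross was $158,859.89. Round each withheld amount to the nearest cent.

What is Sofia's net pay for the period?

SIMPLE IRA contribution: $12,004.87 × 0.095 = $1,140.46
FSA contribution: $142.42
Pre-tax total = $1,140.46 + $142.42 = $1,282.88
Taxable wages = $12,004.87 − $1,282.88 = $10,721.99
State income tax: $10,721.99 × 0.05 = $536.10
Federal income tax: $10,721.99 × 0.25 = $2,680.50
Local income tax: $10,721.99 × 0.01 = $107.22
Medicare tax: $12,004.87 × 0.02 = $240.10
PFL insurance: only $165,403.14 − $158,859.89 = $6,543.25 of this check is subject → $6,543.25 × 0.002 = $13.09
OASDI: $12,004.87 × 0.06 = $720.29
Roth 401(k) contribution: $319.76
Vision plan: $90.20
Total deductions = $1,140.46 + $142.42 + $536.10 + $2,680.50 + $107.22 + $240.10 + $13.09 + $720.29 + $319.76 + $90.20 = $5,990.14
Net pay = $12,004.87 − $5,990.14 = $6,014.73

$6,014.73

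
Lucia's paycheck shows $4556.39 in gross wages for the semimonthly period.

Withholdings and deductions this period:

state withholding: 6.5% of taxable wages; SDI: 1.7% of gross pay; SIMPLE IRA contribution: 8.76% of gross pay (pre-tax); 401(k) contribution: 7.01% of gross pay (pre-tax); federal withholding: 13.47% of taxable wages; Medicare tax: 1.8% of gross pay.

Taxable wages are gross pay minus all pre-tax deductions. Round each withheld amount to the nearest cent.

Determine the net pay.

401(k) contribution: $4556.39 × 0.0701 = $319.40
SIMPLE IRA contribution: $4556.39 × 0.0876 = $399.14
Pre-tax total = $319.40 + $399.14 = $718.54
Taxable wages = $4556.39 − $718.54 = $3837.85
State withholding: $3837.85 × 0.065 = $249.46
Federal withholding: $3837.85 × 0.1347 = $516.96
Medicare tax: $4556.39 × 0.018 = $82.02
SDI: $4556.39 × 0.017 = $77.46
Total deductions = $319.40 + $399.14 + $249.46 + $516.96 + $82.02 + $77.46 = $1644.44
Net pay = $4556.39 − $1644.44 = $2911.95

$2911.95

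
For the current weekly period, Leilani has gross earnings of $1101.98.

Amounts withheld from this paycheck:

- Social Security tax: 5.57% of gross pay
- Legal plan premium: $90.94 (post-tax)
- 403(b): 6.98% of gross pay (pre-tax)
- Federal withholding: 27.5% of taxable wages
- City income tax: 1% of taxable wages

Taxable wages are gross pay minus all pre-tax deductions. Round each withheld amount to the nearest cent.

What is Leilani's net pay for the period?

$580.60

403(b): $1101.98 × 0.0698 = $76.92
Taxable wages = $1101.98 − $76.92 = $1025.06
City income tax: $1025.06 × 0.01 = $10.25
Federal withholding: $1025.06 × 0.275 = $281.89
Social Security tax: $1101.98 × 0.0557 = $61.38
Legal plan premium: $90.94
Total deductions = $76.92 + $10.25 + $281.89 + $61.38 + $90.94 = $521.38
Net pay = $1101.98 − $521.38 = $580.60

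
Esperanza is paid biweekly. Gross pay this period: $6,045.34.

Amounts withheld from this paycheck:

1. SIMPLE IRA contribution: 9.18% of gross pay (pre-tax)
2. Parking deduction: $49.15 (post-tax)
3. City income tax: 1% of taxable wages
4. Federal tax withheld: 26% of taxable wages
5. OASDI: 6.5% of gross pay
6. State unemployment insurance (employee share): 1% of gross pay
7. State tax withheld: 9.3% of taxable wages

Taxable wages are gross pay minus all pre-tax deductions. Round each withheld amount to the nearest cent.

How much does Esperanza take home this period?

$2,994.82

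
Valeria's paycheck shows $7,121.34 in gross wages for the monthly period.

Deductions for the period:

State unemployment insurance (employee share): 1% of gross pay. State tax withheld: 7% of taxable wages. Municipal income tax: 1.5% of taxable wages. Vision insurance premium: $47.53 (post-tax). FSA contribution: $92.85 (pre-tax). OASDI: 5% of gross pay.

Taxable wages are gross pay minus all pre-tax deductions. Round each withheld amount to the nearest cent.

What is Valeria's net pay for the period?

FSA contribution: $92.85
Taxable wages = $7,121.34 − $92.85 = $7,028.49
State tax withheld: $7,028.49 × 0.07 = $491.99
Municipal income tax: $7,028.49 × 0.015 = $105.43
OASDI: $7,121.34 × 0.05 = $356.07
State unemployment insurance (employee share): $7,121.34 × 0.01 = $71.21
Vision insurance premium: $47.53
Total deductions = $92.85 + $491.99 + $105.43 + $356.07 + $71.21 + $47.53 = $1,165.08
Net pay = $7,121.34 − $1,165.08 = $5,956.26

$5,956.26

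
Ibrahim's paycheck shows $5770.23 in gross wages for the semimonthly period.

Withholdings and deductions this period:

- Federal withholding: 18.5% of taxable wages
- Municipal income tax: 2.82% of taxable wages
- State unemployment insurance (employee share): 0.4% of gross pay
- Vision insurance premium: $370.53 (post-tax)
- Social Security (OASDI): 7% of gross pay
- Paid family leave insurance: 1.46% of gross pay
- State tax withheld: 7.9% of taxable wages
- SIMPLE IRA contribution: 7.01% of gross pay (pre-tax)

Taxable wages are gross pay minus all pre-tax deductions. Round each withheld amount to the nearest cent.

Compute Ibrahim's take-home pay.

SIMPLE IRA contribution: $5770.23 × 0.0701 = $404.49
Taxable wages = $5770.23 − $404.49 = $5365.74
Municipal income tax: $5365.74 × 0.0282 = $151.31
State tax withheld: $5365.74 × 0.079 = $423.89
Federal withholding: $5365.74 × 0.185 = $992.66
Paid family leave insurance: $5770.23 × 0.0146 = $84.25
Social Security (OASDI): $5770.23 × 0.07 = $403.92
State unemployment insurance (employee share): $5770.23 × 0.004 = $23.08
Vision insurance premium: $370.53
Total deductions = $404.49 + $151.31 + $423.89 + $992.66 + $84.25 + $403.92 + $23.08 + $370.53 = $2854.13
Net pay = $5770.23 − $2854.13 = $2916.10

$2916.10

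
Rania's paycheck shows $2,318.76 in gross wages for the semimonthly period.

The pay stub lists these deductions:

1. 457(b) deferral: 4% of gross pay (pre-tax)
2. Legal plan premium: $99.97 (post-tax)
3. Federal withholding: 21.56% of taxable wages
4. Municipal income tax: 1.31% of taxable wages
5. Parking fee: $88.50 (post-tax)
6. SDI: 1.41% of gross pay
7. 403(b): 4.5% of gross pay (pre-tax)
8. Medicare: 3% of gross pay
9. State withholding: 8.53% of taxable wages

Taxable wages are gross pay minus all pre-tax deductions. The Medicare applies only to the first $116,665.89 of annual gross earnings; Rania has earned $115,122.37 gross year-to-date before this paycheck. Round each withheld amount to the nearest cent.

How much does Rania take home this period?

457(b) deferral: $2,318.76 × 0.04 = $92.75
403(b): $2,318.76 × 0.045 = $104.34
Pre-tax total = $92.75 + $104.34 = $197.09
Taxable wages = $2,318.76 − $197.09 = $2,121.67
State withholding: $2,121.67 × 0.0853 = $180.98
Municipal income tax: $2,121.67 × 0.0131 = $27.79
Federal withholding: $2,121.67 × 0.2156 = $457.43
SDI: $2,318.76 × 0.0141 = $32.69
Medicare: only $116,665.89 − $115,122.37 = $1,543.52 of this check is subject → $1,543.52 × 0.03 = $46.31
Legal plan premium: $99.97
Parking fee: $88.50
Total deductions = $92.75 + $104.34 + $180.98 + $27.79 + $457.43 + $32.69 + $46.31 + $99.97 + $88.50 = $1,130.76
Net pay = $2,318.76 − $1,130.76 = $1,188.00

$1,188.00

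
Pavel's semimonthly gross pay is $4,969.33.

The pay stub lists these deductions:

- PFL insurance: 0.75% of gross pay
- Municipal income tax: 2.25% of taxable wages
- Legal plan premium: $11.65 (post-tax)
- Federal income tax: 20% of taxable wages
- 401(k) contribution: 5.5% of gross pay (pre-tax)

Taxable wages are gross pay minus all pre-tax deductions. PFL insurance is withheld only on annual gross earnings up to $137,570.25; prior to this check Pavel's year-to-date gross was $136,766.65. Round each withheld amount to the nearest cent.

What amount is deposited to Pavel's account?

401(k) contribution: $4,969.33 × 0.055 = $273.31
Taxable wages = $4,969.33 − $273.31 = $4,696.02
Federal income tax: $4,696.02 × 0.2 = $939.20
Municipal income tax: $4,696.02 × 0.0225 = $105.66
PFL insurance: only $137,570.25 − $136,766.65 = $803.60 of this check is subject → $803.60 × 0.0075 = $6.03
Legal plan premium: $11.65
Total deductions = $273.31 + $939.20 + $105.66 + $6.03 + $11.65 = $1,335.85
Net pay = $4,969.33 − $1,335.85 = $3,633.48

$3,633.48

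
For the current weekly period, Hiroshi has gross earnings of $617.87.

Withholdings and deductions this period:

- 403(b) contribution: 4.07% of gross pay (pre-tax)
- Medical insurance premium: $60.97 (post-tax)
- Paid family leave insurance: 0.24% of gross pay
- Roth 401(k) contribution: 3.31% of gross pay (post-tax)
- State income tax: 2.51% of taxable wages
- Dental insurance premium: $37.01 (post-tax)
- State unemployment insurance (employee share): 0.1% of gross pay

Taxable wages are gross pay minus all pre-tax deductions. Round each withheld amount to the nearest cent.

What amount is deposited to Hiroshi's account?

403(b) contribution: $617.87 × 0.0407 = $25.15
Taxable wages = $617.87 − $25.15 = $592.72
State income tax: $592.72 × 0.0251 = $14.88
State unemployment insurance (employee share): $617.87 × 0.001 = $0.62
Paid family leave insurance: $617.87 × 0.0024 = $1.48
Roth 401(k) contribution: $617.87 × 0.0331 = $20.45
Medical insurance premium: $60.97
Dental insurance premium: $37.01
Total deductions = $25.15 + $14.88 + $0.62 + $1.48 + $20.45 + $60.97 + $37.01 = $160.56
Net pay = $617.87 − $160.56 = $457.31

$457.31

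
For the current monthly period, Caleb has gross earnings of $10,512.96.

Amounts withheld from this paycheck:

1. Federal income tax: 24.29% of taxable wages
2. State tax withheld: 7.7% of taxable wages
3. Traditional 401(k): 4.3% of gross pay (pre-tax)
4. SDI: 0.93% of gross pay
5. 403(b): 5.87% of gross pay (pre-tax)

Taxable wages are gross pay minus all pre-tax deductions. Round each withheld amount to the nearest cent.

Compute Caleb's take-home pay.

403(b): $10,512.96 × 0.0587 = $617.11
Traditional 401(k): $10,512.96 × 0.043 = $452.06
Pre-tax total = $617.11 + $452.06 = $1,069.17
Taxable wages = $10,512.96 − $1,069.17 = $9,443.79
State tax withheld: $9,443.79 × 0.077 = $727.17
Federal income tax: $9,443.79 × 0.2429 = $2,293.90
SDI: $10,512.96 × 0.0093 = $97.77
Total deductions = $617.11 + $452.06 + $727.17 + $2,293.90 + $97.77 = $4,188.01
Net pay = $10,512.96 − $4,188.01 = $6,324.95

$6,324.95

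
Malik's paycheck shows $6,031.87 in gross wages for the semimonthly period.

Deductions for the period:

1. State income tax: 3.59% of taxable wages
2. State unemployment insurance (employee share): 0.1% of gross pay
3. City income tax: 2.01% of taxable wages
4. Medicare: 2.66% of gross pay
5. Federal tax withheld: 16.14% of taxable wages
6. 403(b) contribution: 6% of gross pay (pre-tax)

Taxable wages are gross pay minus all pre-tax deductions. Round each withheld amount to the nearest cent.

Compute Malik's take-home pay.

$4,270.83

403(b) contribution: $6,031.87 × 0.06 = $361.91
Taxable wages = $6,031.87 − $361.91 = $5,669.96
City income tax: $5,669.96 × 0.0201 = $113.97
Federal tax withheld: $5,669.96 × 0.1614 = $915.13
State income tax: $5,669.96 × 0.0359 = $203.55
Medicare: $6,031.87 × 0.0266 = $160.45
State unemployment insurance (employee share): $6,031.87 × 0.001 = $6.03
Total deductions = $361.91 + $113.97 + $915.13 + $203.55 + $160.45 + $6.03 = $1,761.04
Net pay = $6,031.87 − $1,761.04 = $4,270.83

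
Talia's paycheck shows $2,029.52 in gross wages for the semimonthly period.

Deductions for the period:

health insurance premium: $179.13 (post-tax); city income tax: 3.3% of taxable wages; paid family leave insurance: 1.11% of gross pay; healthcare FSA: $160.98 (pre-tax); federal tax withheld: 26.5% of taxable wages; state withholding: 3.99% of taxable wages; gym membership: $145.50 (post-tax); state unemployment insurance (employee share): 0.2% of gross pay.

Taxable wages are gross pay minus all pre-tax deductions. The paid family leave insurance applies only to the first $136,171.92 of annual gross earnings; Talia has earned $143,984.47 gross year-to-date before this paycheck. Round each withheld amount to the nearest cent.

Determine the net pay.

$908.48

Healthcare FSA: $160.98
Taxable wages = $2,029.52 − $160.98 = $1,868.54
State withholding: $1,868.54 × 0.0399 = $74.55
City income tax: $1,868.54 × 0.033 = $61.66
Federal tax withheld: $1,868.54 × 0.265 = $495.16
Paid family leave insurance: annual cap $136,171.92 already reached (YTD $143,984.47), so $0.00
State unemployment insurance (employee share): $2,029.52 × 0.002 = $4.06
Gym membership: $145.50
Health insurance premium: $179.13
Total deductions = $160.98 + $74.55 + $61.66 + $495.16 + $0.00 + $4.06 + $145.50 + $179.13 = $1,121.04
Net pay = $2,029.52 − $1,121.04 = $908.48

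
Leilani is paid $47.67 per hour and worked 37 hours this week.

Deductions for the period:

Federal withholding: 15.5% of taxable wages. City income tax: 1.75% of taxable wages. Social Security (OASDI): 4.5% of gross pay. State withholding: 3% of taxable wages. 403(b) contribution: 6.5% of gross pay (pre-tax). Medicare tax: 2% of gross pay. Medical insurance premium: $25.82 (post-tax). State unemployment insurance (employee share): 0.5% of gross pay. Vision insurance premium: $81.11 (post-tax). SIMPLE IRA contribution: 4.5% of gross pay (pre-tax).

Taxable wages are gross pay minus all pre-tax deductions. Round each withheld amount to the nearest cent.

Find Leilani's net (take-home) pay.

$1,021.50

Gross pay: 37 × $47.67 = $1,763.79
SIMPLE IRA contribution: $1,763.79 × 0.045 = $79.37
403(b) contribution: $1,763.79 × 0.065 = $114.65
Pre-tax total = $79.37 + $114.65 = $194.02
Taxable wages = $1,763.79 − $194.02 = $1,569.77
State withholding: $1,569.77 × 0.03 = $47.09
City income tax: $1,569.77 × 0.0175 = $27.47
Federal withholding: $1,569.77 × 0.155 = $243.31
State unemployment insurance (employee share): $1,763.79 × 0.005 = $8.82
Social Security (OASDI): $1,763.79 × 0.045 = $79.37
Medicare tax: $1,763.79 × 0.02 = $35.28
Vision insurance premium: $81.11
Medical insurance premium: $25.82
Total deductions = $79.37 + $114.65 + $47.09 + $27.47 + $243.31 + $8.82 + $79.37 + $35.28 + $81.11 + $25.82 = $742.29
Net pay = $1,763.79 − $742.29 = $1,021.50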